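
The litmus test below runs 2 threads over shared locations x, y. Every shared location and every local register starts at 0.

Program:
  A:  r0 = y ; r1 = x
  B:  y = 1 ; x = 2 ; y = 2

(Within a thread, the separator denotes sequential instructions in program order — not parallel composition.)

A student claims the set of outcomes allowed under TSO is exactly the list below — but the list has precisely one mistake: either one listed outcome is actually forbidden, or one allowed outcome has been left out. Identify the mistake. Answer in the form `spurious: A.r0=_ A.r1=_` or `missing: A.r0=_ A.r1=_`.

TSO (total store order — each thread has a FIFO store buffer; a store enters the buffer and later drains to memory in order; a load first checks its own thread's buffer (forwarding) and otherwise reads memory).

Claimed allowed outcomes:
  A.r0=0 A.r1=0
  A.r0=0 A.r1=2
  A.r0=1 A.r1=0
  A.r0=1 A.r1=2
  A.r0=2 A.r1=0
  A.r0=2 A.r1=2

spurious: A.r0=2 A.r1=0

outcome vector order: (A.r0,A.r1)
[TSO] allowed = {0/0 0/2 1/0 1/2 2/2}
claimed∖TSO = {2/0}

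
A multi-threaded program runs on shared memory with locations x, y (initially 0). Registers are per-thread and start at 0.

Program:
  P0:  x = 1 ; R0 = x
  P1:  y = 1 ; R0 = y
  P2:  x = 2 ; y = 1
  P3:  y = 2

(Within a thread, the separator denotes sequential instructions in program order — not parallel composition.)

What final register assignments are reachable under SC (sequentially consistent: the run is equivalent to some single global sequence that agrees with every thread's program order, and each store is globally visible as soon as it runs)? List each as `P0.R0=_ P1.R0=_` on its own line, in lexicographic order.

P0.R0=1 P1.R0=1
P0.R0=1 P1.R0=2
P0.R0=2 P1.R0=1
P0.R0=2 P1.R0=2

outcome vector order: (P0.R0,P1.R0)
|SC outcomes| = 4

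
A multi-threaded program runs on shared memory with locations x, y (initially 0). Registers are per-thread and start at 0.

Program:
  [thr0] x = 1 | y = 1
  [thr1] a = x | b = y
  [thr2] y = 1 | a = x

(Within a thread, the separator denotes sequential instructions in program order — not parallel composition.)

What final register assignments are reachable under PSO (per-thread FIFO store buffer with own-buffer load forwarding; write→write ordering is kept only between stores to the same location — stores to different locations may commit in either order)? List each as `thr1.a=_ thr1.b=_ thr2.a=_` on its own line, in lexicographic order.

outcome vector order: (thr1.a,thr1.b,thr2.a)
|PSO outcomes| = 8

thr1.a=0 thr1.b=0 thr2.a=0
thr1.a=0 thr1.b=0 thr2.a=1
thr1.a=0 thr1.b=1 thr2.a=0
thr1.a=0 thr1.b=1 thr2.a=1
thr1.a=1 thr1.b=0 thr2.a=0
thr1.a=1 thr1.b=0 thr2.a=1
thr1.a=1 thr1.b=1 thr2.a=0
thr1.a=1 thr1.b=1 thr2.a=1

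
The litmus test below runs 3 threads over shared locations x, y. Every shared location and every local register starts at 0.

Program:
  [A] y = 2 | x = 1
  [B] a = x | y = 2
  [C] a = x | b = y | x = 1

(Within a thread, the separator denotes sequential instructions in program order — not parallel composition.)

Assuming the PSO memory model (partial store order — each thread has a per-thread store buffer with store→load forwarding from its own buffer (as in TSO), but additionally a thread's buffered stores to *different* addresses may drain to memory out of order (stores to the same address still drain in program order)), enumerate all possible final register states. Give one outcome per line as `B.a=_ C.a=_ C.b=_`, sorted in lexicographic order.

B.a=0 C.a=0 C.b=0
B.a=0 C.a=0 C.b=2
B.a=0 C.a=1 C.b=0
B.a=0 C.a=1 C.b=2
B.a=1 C.a=0 C.b=0
B.a=1 C.a=0 C.b=2
B.a=1 C.a=1 C.b=0
B.a=1 C.a=1 C.b=2

outcome vector order: (B.a,C.a,C.b)
|PSO outcomes| = 8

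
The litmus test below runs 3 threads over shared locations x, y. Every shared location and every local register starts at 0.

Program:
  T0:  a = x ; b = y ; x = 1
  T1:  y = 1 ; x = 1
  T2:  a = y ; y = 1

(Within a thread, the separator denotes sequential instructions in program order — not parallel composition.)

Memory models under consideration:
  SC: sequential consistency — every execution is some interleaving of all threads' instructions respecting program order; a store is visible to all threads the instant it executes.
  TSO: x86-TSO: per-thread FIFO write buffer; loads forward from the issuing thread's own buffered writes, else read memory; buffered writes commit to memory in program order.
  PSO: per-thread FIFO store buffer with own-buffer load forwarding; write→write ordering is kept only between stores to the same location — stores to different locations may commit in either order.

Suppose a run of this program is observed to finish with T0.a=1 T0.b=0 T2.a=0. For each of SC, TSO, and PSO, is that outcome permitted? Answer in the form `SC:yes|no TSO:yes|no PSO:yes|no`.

outcome vector order: (T0.a,T0.b,T2.a)
SC (6): (0,0,0), (0,0,1), (0,1,0), (0,1,1), (1,1,0), (1,1,1)
TSO (6): (0,0,0), (0,0,1), (0,1,0), (0,1,1), (1,1,0), (1,1,1)
PSO (8): (0,0,0), (0,0,1), (0,1,0), (0,1,1), (1,0,0), (1,0,1), (1,1,0), (1,1,1)
target (1,0,0) ∈ {PSO}

SC:no TSO:no PSO:yes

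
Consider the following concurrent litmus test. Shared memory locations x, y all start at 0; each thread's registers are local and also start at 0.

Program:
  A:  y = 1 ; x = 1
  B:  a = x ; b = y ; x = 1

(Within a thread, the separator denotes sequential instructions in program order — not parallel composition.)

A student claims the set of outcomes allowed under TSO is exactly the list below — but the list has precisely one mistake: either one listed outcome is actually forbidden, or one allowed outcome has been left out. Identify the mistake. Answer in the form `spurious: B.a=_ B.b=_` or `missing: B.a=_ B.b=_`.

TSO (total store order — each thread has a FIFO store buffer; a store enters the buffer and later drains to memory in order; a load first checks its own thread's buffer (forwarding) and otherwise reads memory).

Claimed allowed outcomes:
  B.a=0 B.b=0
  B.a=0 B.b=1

missing: B.a=1 B.b=1

outcome vector order: (B.a,B.b)
TSO (3): 00, 01, 11
TSO∖claimed = {11}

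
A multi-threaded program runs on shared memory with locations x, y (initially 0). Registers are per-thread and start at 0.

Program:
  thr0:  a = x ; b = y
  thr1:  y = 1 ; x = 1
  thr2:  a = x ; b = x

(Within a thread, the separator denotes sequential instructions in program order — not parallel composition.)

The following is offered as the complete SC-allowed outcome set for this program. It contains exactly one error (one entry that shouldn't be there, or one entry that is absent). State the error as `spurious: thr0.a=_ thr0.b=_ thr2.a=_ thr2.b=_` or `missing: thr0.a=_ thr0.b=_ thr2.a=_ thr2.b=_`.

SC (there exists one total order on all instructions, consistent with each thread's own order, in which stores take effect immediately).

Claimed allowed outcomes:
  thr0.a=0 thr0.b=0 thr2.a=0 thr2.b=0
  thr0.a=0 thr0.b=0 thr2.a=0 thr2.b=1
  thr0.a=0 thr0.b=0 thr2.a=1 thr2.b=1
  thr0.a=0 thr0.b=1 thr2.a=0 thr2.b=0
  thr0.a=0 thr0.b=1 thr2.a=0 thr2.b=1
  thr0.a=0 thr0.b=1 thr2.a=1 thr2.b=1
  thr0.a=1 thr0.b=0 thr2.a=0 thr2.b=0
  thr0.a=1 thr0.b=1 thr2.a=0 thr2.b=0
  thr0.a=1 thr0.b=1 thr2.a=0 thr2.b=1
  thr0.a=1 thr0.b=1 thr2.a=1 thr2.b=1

spurious: thr0.a=1 thr0.b=0 thr2.a=0 thr2.b=0

outcome vector order: (thr0.a,thr0.b,thr2.a,thr2.b)
SC (9): <0 0 0 0>; <0 0 0 1>; <0 0 1 1>; <0 1 0 0>; <0 1 0 1>; <0 1 1 1>; <1 1 0 0>; <1 1 0 1>; <1 1 1 1>
claimed∖SC = {<1 0 0 0>}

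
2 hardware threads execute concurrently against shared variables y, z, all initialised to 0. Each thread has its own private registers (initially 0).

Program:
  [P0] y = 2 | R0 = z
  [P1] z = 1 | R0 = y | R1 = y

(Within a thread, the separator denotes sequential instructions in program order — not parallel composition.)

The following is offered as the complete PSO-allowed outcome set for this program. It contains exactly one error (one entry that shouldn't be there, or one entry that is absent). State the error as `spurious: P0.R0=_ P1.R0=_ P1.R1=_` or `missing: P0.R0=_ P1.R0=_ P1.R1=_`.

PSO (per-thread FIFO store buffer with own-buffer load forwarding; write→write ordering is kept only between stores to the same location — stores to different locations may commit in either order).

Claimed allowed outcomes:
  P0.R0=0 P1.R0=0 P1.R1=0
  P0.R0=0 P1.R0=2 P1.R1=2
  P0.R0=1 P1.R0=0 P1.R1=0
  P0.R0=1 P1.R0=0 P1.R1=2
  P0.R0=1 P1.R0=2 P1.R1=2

outcome vector order: (P0.R0,P1.R0,P1.R1)
PSO (6): (0,0,0); (0,0,2); (0,2,2); (1,0,0); (1,0,2); (1,2,2)
PSO∖claimed = {(0,0,2)}

missing: P0.R0=0 P1.R0=0 P1.R1=2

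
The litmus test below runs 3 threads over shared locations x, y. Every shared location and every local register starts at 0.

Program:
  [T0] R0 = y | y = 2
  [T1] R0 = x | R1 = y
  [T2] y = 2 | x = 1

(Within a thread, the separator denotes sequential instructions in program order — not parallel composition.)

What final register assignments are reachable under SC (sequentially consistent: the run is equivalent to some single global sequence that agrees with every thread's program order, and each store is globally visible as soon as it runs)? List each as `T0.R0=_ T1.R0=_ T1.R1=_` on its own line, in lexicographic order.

T0.R0=0 T1.R0=0 T1.R1=0
T0.R0=0 T1.R0=0 T1.R1=2
T0.R0=0 T1.R0=1 T1.R1=2
T0.R0=2 T1.R0=0 T1.R1=0
T0.R0=2 T1.R0=0 T1.R1=2
T0.R0=2 T1.R0=1 T1.R1=2

outcome vector order: (T0.R0,T1.R0,T1.R1)
|SC outcomes| = 6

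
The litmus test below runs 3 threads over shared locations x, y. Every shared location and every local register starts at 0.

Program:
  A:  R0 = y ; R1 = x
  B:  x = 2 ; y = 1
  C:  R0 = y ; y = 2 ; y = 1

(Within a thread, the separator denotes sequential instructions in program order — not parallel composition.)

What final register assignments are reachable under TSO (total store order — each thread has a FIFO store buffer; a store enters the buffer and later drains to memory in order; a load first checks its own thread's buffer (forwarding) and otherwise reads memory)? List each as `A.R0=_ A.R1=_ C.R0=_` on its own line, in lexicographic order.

outcome vector order: (A.R0,A.R1,C.R0)
|TSO outcomes| = 10

A.R0=0 A.R1=0 C.R0=0
A.R0=0 A.R1=0 C.R0=1
A.R0=0 A.R1=2 C.R0=0
A.R0=0 A.R1=2 C.R0=1
A.R0=1 A.R1=0 C.R0=0
A.R0=1 A.R1=2 C.R0=0
A.R0=1 A.R1=2 C.R0=1
A.R0=2 A.R1=0 C.R0=0
A.R0=2 A.R1=2 C.R0=0
A.R0=2 A.R1=2 C.R0=1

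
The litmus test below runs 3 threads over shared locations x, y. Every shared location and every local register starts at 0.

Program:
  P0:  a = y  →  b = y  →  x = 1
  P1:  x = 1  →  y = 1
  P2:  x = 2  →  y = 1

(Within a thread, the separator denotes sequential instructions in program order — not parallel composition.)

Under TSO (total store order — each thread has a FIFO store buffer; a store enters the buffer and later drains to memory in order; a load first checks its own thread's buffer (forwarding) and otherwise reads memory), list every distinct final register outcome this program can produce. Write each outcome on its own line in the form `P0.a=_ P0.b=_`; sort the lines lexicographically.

outcome vector order: (P0.a,P0.b)
|TSO outcomes| = 3

P0.a=0 P0.b=0
P0.a=0 P0.b=1
P0.a=1 P0.b=1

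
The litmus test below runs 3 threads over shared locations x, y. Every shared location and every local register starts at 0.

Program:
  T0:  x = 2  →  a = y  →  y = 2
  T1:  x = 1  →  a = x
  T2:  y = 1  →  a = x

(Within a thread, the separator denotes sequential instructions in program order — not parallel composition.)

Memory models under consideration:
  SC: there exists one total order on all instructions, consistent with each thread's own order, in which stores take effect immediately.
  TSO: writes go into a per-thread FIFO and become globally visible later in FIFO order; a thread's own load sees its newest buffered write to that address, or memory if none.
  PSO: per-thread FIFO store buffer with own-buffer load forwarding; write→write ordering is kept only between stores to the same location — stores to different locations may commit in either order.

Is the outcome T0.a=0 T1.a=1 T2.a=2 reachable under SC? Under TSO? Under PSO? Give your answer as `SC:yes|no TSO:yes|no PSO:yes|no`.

outcome vector order: (T0.a,T1.a,T2.a)
SC (9): <0 1 1>; <0 1 2>; <0 2 2>; <1 1 0>; <1 1 1>; <1 1 2>; <1 2 0>; <1 2 1>; <1 2 2>
TSO (12): <0 1 0>; <0 1 1>; <0 1 2>; <0 2 0>; <0 2 1>; <0 2 2>; <1 1 0>; <1 1 1>; <1 1 2>; <1 2 0>; <1 2 1>; <1 2 2>
PSO (12): <0 1 0>; <0 1 1>; <0 1 2>; <0 2 0>; <0 2 1>; <0 2 2>; <1 1 0>; <1 1 1>; <1 1 2>; <1 2 0>; <1 2 1>; <1 2 2>
target <0 1 2> ∈ {SC,TSO,PSO}

SC:yes TSO:yes PSO:yes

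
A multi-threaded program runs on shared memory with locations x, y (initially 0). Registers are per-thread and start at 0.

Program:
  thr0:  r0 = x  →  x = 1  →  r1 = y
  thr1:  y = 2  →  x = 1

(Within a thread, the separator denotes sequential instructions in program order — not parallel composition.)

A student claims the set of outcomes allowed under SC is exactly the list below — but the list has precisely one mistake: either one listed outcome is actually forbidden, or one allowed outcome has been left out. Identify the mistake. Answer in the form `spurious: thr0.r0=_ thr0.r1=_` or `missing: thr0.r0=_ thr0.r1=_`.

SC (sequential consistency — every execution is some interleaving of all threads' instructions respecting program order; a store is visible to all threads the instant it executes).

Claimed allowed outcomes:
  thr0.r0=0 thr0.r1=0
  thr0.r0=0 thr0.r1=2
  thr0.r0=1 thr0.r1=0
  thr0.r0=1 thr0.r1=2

spurious: thr0.r0=1 thr0.r1=0

outcome vector order: (thr0.r0,thr0.r1)
[SC] allowed = {<0 0>, <0 2>, <1 2>}
claimed∖SC = {<1 0>}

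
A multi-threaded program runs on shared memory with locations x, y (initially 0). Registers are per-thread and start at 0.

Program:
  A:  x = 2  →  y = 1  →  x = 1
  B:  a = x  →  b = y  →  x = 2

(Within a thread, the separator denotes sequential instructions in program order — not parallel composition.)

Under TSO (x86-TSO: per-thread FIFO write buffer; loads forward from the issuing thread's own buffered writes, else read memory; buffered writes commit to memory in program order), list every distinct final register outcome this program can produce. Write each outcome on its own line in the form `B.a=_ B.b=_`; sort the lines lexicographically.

B.a=0 B.b=0
B.a=0 B.b=1
B.a=1 B.b=1
B.a=2 B.b=0
B.a=2 B.b=1

outcome vector order: (B.a,B.b)
|TSO outcomes| = 5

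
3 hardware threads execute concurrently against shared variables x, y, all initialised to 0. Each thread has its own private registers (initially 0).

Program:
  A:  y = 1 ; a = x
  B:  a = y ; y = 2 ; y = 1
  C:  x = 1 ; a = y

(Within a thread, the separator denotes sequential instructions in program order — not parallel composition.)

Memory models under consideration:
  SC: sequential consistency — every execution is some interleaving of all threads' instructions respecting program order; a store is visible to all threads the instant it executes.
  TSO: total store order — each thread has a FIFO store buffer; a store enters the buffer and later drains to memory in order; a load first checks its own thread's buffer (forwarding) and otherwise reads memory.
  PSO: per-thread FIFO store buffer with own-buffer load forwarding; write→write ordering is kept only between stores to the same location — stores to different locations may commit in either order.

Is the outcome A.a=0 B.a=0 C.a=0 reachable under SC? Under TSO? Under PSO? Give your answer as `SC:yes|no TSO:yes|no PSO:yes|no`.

SC:no TSO:yes PSO:yes

outcome vector order: (A.a,B.a,C.a)
[SC] allowed = {<0 0 1> <0 0 2> <0 1 1> <0 1 2> <1 0 0> <1 0 1> <1 0 2> <1 1 0> <1 1 1> <1 1 2>}
[TSO] allowed = {<0 0 0> <0 0 1> <0 0 2> <0 1 0> <0 1 1> <0 1 2> <1 0 0> <1 0 1> <1 0 2> <1 1 0> <1 1 1> <1 1 2>}
[PSO] allowed = {<0 0 0> <0 0 1> <0 0 2> <0 1 0> <0 1 1> <0 1 2> <1 0 0> <1 0 1> <1 0 2> <1 1 0> <1 1 1> <1 1 2>}
target <0 0 0> ∈ {TSO,PSO}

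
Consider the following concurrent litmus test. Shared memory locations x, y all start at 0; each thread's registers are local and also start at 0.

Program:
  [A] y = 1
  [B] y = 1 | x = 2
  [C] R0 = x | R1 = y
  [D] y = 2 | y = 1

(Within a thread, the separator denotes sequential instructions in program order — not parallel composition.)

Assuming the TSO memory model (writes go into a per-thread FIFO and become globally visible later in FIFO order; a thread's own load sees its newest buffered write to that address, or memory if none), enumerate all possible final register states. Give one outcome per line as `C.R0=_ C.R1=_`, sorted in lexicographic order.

outcome vector order: (C.R0,C.R1)
|TSO outcomes| = 5

C.R0=0 C.R1=0
C.R0=0 C.R1=1
C.R0=0 C.R1=2
C.R0=2 C.R1=1
C.R0=2 C.R1=2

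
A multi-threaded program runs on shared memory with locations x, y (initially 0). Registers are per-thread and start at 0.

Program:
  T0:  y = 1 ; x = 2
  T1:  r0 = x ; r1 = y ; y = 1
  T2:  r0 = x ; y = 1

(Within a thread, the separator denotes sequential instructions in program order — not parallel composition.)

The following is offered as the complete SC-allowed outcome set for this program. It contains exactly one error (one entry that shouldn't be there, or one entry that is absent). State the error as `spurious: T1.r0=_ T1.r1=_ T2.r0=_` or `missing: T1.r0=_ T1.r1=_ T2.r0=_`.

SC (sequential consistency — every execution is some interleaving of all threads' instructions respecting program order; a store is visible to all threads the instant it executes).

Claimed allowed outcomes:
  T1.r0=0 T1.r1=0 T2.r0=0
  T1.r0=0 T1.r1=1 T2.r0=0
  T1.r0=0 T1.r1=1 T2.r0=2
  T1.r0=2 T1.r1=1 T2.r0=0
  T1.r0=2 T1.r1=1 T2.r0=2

outcome vector order: (T1.r0,T1.r1,T2.r0)
SC: 6 outcomes — {(0,0,0) (0,0,2) (0,1,0) (0,1,2) (2,1,0) (2,1,2)}
SC∖claimed = {(0,0,2)}

missing: T1.r0=0 T1.r1=0 T2.r0=2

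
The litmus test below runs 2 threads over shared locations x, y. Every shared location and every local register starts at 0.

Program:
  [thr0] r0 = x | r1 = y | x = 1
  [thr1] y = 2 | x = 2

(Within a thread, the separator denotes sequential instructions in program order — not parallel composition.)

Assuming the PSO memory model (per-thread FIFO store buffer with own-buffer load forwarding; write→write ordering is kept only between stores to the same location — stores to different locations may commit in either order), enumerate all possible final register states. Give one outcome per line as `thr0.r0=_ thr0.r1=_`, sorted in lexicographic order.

thr0.r0=0 thr0.r1=0
thr0.r0=0 thr0.r1=2
thr0.r0=2 thr0.r1=0
thr0.r0=2 thr0.r1=2

outcome vector order: (thr0.r0,thr0.r1)
|PSO outcomes| = 4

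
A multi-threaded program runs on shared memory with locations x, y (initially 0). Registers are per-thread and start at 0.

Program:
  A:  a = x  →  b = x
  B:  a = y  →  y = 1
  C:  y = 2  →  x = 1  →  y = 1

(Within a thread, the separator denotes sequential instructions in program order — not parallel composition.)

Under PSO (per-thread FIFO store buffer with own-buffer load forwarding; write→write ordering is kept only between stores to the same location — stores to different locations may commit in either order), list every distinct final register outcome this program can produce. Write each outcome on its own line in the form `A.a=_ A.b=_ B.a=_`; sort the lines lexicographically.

A.a=0 A.b=0 B.a=0
A.a=0 A.b=0 B.a=1
A.a=0 A.b=0 B.a=2
A.a=0 A.b=1 B.a=0
A.a=0 A.b=1 B.a=1
A.a=0 A.b=1 B.a=2
A.a=1 A.b=1 B.a=0
A.a=1 A.b=1 B.a=1
A.a=1 A.b=1 B.a=2

outcome vector order: (A.a,A.b,B.a)
|PSO outcomes| = 9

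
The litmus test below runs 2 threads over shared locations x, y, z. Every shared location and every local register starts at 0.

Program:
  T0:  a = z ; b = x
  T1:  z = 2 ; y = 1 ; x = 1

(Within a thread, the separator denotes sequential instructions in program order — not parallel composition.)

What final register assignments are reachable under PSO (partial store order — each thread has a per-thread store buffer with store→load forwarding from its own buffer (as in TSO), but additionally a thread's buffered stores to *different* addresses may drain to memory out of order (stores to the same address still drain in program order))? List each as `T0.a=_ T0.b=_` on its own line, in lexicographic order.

outcome vector order: (T0.a,T0.b)
|PSO outcomes| = 4

T0.a=0 T0.b=0
T0.a=0 T0.b=1
T0.a=2 T0.b=0
T0.a=2 T0.b=1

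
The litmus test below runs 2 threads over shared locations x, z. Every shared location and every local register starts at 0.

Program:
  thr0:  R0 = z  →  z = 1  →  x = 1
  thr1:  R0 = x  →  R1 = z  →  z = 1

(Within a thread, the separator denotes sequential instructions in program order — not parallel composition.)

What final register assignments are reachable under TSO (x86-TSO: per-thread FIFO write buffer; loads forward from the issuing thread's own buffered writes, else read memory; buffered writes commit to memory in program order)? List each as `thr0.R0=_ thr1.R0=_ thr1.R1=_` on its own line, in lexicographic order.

thr0.R0=0 thr1.R0=0 thr1.R1=0
thr0.R0=0 thr1.R0=0 thr1.R1=1
thr0.R0=0 thr1.R0=1 thr1.R1=1
thr0.R0=1 thr1.R0=0 thr1.R1=0

outcome vector order: (thr0.R0,thr1.R0,thr1.R1)
|TSO outcomes| = 4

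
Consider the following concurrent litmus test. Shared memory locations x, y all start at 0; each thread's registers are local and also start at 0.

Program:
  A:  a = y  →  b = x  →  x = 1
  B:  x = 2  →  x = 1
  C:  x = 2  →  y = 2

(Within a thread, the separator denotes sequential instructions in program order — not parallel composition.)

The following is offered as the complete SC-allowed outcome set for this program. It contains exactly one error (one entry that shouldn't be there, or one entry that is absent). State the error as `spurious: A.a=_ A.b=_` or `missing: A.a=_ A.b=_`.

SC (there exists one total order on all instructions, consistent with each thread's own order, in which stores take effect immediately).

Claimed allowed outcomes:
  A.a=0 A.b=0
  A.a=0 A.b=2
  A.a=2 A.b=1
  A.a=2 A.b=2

outcome vector order: (A.a,A.b)
under SC → <0 0>, <0 1>, <0 2>, <2 1>, <2 2>
SC∖claimed = {<0 1>}

missing: A.a=0 A.b=1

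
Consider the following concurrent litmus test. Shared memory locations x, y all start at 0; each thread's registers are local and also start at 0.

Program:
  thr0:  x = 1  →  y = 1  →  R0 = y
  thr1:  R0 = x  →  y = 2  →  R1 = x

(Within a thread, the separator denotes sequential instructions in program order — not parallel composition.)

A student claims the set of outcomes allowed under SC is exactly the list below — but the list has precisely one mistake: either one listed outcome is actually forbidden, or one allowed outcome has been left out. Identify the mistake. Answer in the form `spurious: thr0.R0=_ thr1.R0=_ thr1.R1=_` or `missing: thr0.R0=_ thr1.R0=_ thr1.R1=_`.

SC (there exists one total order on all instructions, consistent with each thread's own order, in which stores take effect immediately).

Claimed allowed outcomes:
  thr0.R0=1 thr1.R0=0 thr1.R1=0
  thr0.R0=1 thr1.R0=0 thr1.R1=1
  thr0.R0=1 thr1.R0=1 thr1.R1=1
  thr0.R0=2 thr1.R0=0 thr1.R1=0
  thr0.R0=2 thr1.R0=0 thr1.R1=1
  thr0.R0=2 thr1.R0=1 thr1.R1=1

spurious: thr0.R0=2 thr1.R0=0 thr1.R1=0

outcome vector order: (thr0.R0,thr1.R0,thr1.R1)
SC (5): (1,0,0), (1,0,1), (1,1,1), (2,0,1), (2,1,1)
claimed∖SC = {(2,0,0)}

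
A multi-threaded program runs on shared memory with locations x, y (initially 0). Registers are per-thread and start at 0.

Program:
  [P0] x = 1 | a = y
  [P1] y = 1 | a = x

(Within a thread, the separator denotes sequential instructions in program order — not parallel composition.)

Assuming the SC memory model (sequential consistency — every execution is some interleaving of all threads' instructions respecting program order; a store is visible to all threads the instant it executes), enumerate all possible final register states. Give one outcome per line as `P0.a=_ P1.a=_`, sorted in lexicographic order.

P0.a=0 P1.a=1
P0.a=1 P1.a=0
P0.a=1 P1.a=1

outcome vector order: (P0.a,P1.a)
|SC outcomes| = 3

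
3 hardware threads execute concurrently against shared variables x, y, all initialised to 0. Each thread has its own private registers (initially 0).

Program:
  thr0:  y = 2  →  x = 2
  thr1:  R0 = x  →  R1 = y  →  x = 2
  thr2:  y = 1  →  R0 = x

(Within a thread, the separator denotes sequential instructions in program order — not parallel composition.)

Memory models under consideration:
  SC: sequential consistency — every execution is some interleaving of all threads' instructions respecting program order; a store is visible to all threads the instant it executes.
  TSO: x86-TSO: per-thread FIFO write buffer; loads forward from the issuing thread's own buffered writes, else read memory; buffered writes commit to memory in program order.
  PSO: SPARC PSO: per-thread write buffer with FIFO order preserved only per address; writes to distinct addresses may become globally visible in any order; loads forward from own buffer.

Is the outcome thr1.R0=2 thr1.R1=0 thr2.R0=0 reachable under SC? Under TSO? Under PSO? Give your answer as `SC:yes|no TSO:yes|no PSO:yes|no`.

outcome vector order: (thr1.R0,thr1.R1,thr2.R0)
under SC → <0 0 0>, <0 0 2>, <0 1 0>, <0 1 2>, <0 2 0>, <0 2 2>, <2 1 0>, <2 1 2>, <2 2 0>, <2 2 2>
under TSO → <0 0 0>, <0 0 2>, <0 1 0>, <0 1 2>, <0 2 0>, <0 2 2>, <2 1 0>, <2 1 2>, <2 2 0>, <2 2 2>
under PSO → <0 0 0>, <0 0 2>, <0 1 0>, <0 1 2>, <0 2 0>, <0 2 2>, <2 0 0>, <2 0 2>, <2 1 0>, <2 1 2>, <2 2 0>, <2 2 2>
target <2 0 0> ∈ {PSO}

SC:no TSO:no PSO:yes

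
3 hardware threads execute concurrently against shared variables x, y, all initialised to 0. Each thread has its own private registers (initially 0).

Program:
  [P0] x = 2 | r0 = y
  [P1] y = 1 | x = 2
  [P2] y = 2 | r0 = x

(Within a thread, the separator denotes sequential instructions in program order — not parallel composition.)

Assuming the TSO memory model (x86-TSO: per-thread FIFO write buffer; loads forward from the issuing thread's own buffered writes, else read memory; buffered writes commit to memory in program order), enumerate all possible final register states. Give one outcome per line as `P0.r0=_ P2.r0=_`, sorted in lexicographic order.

P0.r0=0 P2.r0=0
P0.r0=0 P2.r0=2
P0.r0=1 P2.r0=0
P0.r0=1 P2.r0=2
P0.r0=2 P2.r0=0
P0.r0=2 P2.r0=2

outcome vector order: (P0.r0,P2.r0)
|TSO outcomes| = 6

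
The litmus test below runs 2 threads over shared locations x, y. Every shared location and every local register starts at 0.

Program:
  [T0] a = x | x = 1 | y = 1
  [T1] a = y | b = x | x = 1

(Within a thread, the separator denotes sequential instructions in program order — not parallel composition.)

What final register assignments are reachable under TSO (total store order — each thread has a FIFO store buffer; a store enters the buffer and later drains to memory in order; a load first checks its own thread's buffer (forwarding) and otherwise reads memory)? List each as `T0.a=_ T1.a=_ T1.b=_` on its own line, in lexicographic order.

outcome vector order: (T0.a,T1.a,T1.b)
|TSO outcomes| = 4

T0.a=0 T1.a=0 T1.b=0
T0.a=0 T1.a=0 T1.b=1
T0.a=0 T1.a=1 T1.b=1
T0.a=1 T1.a=0 T1.b=0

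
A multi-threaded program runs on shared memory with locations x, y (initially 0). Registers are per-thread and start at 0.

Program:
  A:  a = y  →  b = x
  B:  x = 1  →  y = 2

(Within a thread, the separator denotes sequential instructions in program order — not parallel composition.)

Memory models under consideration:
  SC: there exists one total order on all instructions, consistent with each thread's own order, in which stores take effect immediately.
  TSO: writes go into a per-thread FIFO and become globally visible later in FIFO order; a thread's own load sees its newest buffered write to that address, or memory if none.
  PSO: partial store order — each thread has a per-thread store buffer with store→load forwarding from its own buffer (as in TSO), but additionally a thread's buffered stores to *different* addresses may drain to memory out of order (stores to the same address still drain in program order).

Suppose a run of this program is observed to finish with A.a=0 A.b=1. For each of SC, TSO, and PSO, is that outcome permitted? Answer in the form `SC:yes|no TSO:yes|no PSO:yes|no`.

outcome vector order: (A.a,A.b)
under SC → (0,0) (0,1) (2,1)
under TSO → (0,0) (0,1) (2,1)
under PSO → (0,0) (0,1) (2,0) (2,1)
target (0,1) ∈ {SC,TSO,PSO}

SC:yes TSO:yes PSO:yes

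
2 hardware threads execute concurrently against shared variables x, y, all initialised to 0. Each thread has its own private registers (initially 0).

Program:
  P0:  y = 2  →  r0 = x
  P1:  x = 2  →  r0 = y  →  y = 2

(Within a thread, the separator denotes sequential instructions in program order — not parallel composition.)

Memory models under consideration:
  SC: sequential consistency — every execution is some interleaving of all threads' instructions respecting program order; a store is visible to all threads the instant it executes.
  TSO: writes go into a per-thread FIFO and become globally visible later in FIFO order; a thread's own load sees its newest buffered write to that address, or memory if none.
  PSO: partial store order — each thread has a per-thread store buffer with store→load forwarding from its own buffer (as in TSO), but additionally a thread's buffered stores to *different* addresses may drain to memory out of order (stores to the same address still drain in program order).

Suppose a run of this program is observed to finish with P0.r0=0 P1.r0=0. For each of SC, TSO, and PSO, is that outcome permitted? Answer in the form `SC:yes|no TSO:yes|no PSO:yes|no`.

outcome vector order: (P0.r0,P1.r0)
[SC] allowed = {02, 20, 22}
[TSO] allowed = {00, 02, 20, 22}
[PSO] allowed = {00, 02, 20, 22}
target 00 ∈ {TSO,PSO}

SC:no TSO:yes PSO:yes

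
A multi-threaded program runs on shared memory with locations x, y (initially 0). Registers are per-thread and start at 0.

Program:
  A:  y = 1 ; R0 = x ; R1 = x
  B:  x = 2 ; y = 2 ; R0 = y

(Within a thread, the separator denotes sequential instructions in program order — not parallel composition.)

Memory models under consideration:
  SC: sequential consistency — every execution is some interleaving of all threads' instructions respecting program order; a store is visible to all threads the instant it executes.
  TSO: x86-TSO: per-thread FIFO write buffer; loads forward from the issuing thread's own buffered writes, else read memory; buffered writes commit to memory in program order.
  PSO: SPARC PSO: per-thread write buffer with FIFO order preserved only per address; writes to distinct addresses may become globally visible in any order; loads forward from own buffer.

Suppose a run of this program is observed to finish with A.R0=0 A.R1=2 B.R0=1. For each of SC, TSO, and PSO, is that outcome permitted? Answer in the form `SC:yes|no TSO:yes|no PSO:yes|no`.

SC:no TSO:yes PSO:yes

outcome vector order: (A.R0,A.R1,B.R0)
[SC] allowed = {0/0/2; 0/2/2; 2/2/1; 2/2/2}
[TSO] allowed = {0/0/1; 0/0/2; 0/2/1; 0/2/2; 2/2/1; 2/2/2}
[PSO] allowed = {0/0/1; 0/0/2; 0/2/1; 0/2/2; 2/2/1; 2/2/2}
target 0/2/1 ∈ {TSO,PSO}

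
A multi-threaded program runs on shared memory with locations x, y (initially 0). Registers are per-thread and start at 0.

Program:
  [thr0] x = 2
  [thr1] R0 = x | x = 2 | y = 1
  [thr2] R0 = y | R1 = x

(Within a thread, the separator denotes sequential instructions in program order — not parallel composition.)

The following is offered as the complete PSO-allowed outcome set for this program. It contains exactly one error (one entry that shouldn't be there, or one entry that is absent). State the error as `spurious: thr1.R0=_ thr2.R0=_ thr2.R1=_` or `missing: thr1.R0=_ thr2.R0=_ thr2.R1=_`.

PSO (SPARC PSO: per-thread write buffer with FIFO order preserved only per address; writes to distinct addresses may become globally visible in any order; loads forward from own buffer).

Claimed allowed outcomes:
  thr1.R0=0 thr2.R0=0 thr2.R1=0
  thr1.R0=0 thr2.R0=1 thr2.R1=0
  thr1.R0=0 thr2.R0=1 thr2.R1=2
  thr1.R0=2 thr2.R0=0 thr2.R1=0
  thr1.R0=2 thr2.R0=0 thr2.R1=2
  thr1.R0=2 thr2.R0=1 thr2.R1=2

outcome vector order: (thr1.R0,thr2.R0,thr2.R1)
PSO (7): <0 0 0>, <0 0 2>, <0 1 0>, <0 1 2>, <2 0 0>, <2 0 2>, <2 1 2>
PSO∖claimed = {<0 0 2>}

missing: thr1.R0=0 thr2.R0=0 thr2.R1=2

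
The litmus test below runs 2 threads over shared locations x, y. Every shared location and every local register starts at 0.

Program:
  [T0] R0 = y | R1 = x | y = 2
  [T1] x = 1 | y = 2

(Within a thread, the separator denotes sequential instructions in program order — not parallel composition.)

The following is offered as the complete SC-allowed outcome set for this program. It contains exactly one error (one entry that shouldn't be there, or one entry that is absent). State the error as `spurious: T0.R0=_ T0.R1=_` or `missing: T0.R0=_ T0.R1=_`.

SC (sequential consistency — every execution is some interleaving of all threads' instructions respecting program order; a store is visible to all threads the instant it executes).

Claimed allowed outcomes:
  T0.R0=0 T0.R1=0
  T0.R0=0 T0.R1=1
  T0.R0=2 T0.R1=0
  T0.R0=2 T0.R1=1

spurious: T0.R0=2 T0.R1=0

outcome vector order: (T0.R0,T0.R1)
SC (3): (0,0) (0,1) (2,1)
claimed∖SC = {(2,0)}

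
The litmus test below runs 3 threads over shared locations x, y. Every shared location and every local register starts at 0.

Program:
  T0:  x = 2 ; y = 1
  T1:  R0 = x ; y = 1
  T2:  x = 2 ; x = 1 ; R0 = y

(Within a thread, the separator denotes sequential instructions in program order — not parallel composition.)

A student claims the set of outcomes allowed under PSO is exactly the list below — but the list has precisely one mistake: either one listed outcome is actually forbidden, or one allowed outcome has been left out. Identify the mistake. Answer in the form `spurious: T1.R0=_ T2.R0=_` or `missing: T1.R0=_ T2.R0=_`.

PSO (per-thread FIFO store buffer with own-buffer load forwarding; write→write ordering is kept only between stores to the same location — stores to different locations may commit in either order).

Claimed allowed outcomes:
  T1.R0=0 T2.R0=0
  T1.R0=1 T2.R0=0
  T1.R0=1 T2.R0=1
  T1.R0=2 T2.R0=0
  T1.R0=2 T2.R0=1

missing: T1.R0=0 T2.R0=1

outcome vector order: (T1.R0,T2.R0)
PSO (6): (0,0), (0,1), (1,0), (1,1), (2,0), (2,1)
PSO∖claimed = {(0,1)}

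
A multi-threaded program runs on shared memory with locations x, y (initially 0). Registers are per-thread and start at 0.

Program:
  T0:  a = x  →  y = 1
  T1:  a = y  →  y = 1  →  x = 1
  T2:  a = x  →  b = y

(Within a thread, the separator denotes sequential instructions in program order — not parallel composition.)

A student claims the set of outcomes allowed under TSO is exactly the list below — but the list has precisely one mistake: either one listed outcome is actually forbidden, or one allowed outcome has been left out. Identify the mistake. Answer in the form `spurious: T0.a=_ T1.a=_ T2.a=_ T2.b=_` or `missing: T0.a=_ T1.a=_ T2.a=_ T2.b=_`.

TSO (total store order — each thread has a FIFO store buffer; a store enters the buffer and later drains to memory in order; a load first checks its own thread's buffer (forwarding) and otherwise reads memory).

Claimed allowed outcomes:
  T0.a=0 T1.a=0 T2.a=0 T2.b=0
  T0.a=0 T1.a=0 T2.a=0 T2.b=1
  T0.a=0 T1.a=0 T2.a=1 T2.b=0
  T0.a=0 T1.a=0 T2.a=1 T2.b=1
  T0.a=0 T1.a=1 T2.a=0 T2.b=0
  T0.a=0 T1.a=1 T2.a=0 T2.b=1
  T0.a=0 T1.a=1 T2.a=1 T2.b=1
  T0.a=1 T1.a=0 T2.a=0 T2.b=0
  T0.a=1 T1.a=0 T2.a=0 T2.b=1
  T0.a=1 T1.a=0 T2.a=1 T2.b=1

outcome vector order: (T0.a,T1.a,T2.a,T2.b)
[TSO] allowed = {<0 0 0 0>; <0 0 0 1>; <0 0 1 1>; <0 1 0 0>; <0 1 0 1>; <0 1 1 1>; <1 0 0 0>; <1 0 0 1>; <1 0 1 1>}
claimed∖TSO = {<0 0 1 0>}

spurious: T0.a=0 T1.a=0 T2.a=1 T2.b=0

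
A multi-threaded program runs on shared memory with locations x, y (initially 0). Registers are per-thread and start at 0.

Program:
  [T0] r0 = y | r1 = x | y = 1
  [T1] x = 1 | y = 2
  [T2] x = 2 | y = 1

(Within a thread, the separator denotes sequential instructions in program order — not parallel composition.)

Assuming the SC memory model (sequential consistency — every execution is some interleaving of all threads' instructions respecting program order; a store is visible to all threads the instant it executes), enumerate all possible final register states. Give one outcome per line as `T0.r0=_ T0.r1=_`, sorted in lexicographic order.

outcome vector order: (T0.r0,T0.r1)
|SC outcomes| = 7

T0.r0=0 T0.r1=0
T0.r0=0 T0.r1=1
T0.r0=0 T0.r1=2
T0.r0=1 T0.r1=1
T0.r0=1 T0.r1=2
T0.r0=2 T0.r1=1
T0.r0=2 T0.r1=2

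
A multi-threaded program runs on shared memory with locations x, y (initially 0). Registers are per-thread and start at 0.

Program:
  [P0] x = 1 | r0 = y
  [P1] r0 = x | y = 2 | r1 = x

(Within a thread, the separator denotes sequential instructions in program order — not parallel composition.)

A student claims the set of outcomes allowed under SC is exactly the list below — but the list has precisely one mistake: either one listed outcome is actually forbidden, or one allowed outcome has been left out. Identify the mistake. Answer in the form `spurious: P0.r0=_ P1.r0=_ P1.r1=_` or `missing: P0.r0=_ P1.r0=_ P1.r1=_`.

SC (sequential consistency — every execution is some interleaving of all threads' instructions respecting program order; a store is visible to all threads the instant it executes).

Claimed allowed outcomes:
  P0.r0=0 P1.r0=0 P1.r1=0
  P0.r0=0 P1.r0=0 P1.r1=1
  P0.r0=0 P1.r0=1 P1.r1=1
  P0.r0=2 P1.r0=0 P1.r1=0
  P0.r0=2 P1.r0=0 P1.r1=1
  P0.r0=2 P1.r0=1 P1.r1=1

outcome vector order: (P0.r0,P1.r0,P1.r1)
SC (5): 0/0/1, 0/1/1, 2/0/0, 2/0/1, 2/1/1
claimed∖SC = {0/0/0}

spurious: P0.r0=0 P1.r0=0 P1.r1=0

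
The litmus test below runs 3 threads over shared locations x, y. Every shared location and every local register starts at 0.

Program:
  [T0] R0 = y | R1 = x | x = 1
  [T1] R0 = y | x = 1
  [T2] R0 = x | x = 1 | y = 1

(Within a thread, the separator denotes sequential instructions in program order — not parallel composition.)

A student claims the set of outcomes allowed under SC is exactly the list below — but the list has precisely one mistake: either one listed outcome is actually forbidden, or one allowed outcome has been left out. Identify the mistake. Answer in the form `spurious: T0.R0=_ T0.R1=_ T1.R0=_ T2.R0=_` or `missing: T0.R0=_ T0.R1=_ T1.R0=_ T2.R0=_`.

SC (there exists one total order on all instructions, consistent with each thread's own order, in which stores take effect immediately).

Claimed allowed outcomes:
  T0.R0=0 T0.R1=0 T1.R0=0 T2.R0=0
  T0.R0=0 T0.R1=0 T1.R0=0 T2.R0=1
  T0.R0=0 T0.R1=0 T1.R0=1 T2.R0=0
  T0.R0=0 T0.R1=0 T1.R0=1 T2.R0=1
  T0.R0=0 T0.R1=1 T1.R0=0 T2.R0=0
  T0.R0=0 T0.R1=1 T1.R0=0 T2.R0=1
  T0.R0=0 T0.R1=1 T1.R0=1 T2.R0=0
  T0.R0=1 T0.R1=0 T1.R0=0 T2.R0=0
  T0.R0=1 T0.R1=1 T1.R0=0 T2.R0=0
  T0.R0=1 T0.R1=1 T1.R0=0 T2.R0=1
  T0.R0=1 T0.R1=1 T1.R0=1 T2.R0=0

spurious: T0.R0=1 T0.R1=0 T1.R0=0 T2.R0=0

outcome vector order: (T0.R0,T0.R1,T1.R0,T2.R0)
[SC] allowed = {0/0/0/0, 0/0/0/1, 0/0/1/0, 0/0/1/1, 0/1/0/0, 0/1/0/1, 0/1/1/0, 1/1/0/0, 1/1/0/1, 1/1/1/0}
claimed∖SC = {1/0/0/0}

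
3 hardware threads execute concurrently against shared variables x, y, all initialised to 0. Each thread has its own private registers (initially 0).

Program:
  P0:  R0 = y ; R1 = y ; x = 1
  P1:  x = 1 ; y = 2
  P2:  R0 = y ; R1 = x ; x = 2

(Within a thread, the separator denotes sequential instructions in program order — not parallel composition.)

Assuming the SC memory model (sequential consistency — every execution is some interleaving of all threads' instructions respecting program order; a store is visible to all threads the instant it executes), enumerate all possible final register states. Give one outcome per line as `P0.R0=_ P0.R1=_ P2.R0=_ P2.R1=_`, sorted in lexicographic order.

outcome vector order: (P0.R0,P0.R1,P2.R0,P2.R1)
|SC outcomes| = 9

P0.R0=0 P0.R1=0 P2.R0=0 P2.R1=0
P0.R0=0 P0.R1=0 P2.R0=0 P2.R1=1
P0.R0=0 P0.R1=0 P2.R0=2 P2.R1=1
P0.R0=0 P0.R1=2 P2.R0=0 P2.R1=0
P0.R0=0 P0.R1=2 P2.R0=0 P2.R1=1
P0.R0=0 P0.R1=2 P2.R0=2 P2.R1=1
P0.R0=2 P0.R1=2 P2.R0=0 P2.R1=0
P0.R0=2 P0.R1=2 P2.R0=0 P2.R1=1
P0.R0=2 P0.R1=2 P2.R0=2 P2.R1=1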